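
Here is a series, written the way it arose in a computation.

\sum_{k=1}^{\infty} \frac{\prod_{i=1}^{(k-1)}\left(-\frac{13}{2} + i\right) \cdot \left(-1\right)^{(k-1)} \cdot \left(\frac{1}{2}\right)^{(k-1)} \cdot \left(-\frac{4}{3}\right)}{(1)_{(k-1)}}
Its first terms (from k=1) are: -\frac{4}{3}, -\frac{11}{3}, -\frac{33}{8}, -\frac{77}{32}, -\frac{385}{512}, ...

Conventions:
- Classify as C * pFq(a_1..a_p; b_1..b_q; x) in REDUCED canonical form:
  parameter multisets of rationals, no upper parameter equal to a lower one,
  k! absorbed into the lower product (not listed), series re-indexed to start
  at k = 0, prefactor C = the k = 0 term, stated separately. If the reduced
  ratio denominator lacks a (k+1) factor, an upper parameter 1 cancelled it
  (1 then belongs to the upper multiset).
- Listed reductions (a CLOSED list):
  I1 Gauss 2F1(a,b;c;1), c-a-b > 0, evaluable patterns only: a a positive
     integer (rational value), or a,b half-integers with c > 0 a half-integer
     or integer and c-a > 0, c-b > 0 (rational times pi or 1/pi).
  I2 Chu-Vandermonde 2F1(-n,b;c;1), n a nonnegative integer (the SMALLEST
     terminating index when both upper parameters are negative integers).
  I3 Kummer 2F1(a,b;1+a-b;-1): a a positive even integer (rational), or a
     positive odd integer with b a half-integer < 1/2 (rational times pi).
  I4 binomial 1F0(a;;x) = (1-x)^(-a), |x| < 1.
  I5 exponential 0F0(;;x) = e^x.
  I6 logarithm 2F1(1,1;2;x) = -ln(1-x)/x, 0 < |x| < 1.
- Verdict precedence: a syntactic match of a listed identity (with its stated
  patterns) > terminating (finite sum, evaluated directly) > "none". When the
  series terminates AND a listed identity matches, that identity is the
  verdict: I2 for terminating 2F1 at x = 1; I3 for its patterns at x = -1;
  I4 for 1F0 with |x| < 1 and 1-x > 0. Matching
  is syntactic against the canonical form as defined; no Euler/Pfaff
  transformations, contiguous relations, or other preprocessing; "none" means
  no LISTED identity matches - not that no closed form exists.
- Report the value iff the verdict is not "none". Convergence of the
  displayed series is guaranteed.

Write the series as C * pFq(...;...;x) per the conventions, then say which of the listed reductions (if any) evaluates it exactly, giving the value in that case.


x = -\frac{1}{2} here; the reduced form reads 1F0, upper {-\frac{11}{2}}, lower {-}, C = -\frac{4}{3}. Verdict: this is the binomial series (I4) (the 1F0 binomial series: exponent 11/2, x = -\frac{1}{2}). Its exact value is \left(-\frac{4}{3}\right) \cdot \left(\frac{3}{2}\right)^{\frac{11}{2}}.

First insight: with t_0 = -\frac{4}{3}, (1)_k (prefactor -4/3) is k! itself.
Consecutive-term ratio: r(k) = -\frac{1}{2} * (k-\frac{11}{2}) / [(k+1)] - rational in k. x = -\frac{1}{2}; t_0 = -\frac{4}{3}; negate the roots.


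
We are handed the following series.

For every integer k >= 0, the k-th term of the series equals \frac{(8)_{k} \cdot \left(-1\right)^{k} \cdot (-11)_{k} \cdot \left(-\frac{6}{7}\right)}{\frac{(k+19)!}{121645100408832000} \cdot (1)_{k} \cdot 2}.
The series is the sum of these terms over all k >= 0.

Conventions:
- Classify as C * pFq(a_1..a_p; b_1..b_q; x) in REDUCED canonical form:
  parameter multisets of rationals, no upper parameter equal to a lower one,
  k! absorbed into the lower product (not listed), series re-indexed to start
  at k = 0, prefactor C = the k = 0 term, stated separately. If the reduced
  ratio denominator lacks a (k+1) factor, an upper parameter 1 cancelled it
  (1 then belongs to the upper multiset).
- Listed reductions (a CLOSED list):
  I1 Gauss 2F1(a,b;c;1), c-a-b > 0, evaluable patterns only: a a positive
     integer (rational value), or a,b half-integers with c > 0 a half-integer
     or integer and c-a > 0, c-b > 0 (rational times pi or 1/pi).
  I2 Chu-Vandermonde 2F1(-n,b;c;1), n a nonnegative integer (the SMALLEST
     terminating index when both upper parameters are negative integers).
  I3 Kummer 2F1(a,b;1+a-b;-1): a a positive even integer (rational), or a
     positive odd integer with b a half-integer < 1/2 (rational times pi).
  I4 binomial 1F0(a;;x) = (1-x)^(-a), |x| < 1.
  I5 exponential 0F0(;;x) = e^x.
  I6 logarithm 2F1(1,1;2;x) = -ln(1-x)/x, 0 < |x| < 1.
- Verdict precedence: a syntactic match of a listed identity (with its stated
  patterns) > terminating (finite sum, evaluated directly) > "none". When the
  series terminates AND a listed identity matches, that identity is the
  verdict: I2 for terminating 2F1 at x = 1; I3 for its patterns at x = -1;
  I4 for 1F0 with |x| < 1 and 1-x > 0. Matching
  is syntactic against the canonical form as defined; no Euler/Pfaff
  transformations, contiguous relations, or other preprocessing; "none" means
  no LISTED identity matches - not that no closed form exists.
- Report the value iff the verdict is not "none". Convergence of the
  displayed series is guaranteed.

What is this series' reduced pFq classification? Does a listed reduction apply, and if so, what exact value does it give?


At argument -1: a 2F1 with upper {-11, 8}, lower {20}, scaled by C = -\frac{3}{7}. Verdict at x = -1: Kummer's theorem (I3) matches (x = -1; c = 20 equals 1+a-b for upper {-11, 8}: listed pattern). Value: -\frac{5814}{245}.

Key observation: x = -1 and the constant factors (C = -3/7) combine into one prefactor.
Ratio: r(k) = -1 * (k-11) (k+8) / [(k+20) (k+1)] - rational in k, leading ratio -1; with t_0 = -\frac{3}{7}, classification follows.


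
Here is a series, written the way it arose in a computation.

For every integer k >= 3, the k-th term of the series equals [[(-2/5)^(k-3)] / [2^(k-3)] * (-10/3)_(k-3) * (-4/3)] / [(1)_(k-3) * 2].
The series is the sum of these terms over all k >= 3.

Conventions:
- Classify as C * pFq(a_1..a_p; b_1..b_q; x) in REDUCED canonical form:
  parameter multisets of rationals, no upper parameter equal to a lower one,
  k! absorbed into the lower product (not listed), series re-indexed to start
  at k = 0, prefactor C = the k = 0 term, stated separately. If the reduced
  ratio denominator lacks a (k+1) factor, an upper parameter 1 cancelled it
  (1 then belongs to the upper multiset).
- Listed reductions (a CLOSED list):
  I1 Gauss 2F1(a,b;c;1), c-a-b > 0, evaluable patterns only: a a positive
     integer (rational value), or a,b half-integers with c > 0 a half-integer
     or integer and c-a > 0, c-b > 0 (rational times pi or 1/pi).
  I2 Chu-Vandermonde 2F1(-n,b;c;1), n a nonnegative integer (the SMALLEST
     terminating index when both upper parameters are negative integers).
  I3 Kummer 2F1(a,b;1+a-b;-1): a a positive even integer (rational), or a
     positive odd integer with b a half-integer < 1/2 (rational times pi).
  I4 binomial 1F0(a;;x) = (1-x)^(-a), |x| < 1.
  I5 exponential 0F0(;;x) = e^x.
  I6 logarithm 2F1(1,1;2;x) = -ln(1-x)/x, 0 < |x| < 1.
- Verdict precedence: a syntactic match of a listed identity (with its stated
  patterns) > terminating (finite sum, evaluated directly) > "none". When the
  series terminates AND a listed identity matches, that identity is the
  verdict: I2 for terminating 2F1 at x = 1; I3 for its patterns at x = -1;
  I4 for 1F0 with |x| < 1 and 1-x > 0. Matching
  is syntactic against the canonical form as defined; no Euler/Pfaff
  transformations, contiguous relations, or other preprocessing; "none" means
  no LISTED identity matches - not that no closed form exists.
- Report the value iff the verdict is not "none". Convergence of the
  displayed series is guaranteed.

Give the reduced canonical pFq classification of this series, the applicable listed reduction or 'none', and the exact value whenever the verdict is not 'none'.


Canonical form: C = -2/3 times 1F0 with upper {-10/3}, lower {-}, x = -1/5. Verdict (x = -1/5): the binomial series (I4) applies (the 1F0 binomial series: exponent 10/3, x = -1/5). Hence: (-2/3) * (6/5)^(10/3).

Structural cue: x = (-1/5) and the two k-th powers (C = -2/3) combine into one argument.
Term ratio: r(k) = (-1/5) * (k-10/3) / [(k+1)] - rational in k. x = (-1/5); t_0 = -2/3; negate the roots.


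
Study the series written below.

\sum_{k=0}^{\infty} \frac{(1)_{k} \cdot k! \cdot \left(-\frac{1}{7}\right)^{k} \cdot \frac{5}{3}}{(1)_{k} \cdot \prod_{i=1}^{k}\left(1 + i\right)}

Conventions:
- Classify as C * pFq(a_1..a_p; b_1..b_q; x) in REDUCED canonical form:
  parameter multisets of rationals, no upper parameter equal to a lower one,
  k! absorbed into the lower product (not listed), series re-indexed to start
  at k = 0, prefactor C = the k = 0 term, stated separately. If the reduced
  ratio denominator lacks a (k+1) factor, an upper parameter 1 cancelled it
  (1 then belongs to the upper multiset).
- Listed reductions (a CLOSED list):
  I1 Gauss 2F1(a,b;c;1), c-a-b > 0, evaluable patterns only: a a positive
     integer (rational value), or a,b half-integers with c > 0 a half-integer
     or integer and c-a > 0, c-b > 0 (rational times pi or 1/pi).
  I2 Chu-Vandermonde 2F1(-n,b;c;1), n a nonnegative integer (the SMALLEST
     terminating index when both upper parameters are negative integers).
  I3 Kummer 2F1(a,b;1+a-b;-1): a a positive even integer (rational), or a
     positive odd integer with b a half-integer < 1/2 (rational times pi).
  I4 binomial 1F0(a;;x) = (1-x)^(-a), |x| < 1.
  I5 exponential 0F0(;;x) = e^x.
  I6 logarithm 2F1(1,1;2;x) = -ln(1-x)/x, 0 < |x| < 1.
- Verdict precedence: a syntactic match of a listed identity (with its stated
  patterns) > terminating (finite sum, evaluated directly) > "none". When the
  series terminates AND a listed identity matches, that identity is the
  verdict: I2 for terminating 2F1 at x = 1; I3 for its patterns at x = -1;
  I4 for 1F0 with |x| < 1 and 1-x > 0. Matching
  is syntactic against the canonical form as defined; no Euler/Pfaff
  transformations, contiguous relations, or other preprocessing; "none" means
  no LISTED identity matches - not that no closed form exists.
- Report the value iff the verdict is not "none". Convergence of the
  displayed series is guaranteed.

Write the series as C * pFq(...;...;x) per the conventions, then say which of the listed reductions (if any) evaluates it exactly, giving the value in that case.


Canonical form: C = \frac{5}{3} times 2F1 with upper {1, 1}, lower {2}, x = -\frac{1}{7}. Verdict: the logarithmic series (I6) matches (the logarithm: parameters (1,1;2), x = -\frac{1}{7}). Its exact value is \frac{35}{3} \cdot \ln\left(\frac{8}{7}\right).

First insight: from the first term \frac{5}{3}: (1)_k (C = 5/3) is k! itself.
Term ratio: r(k) = -\frac{1}{7} * (k+1) (k+1) / [(k+2) (k+1)] - poly over poly, x = -\frac{1}{7} from leading terms; C = \frac{5}{3} at k = 0.


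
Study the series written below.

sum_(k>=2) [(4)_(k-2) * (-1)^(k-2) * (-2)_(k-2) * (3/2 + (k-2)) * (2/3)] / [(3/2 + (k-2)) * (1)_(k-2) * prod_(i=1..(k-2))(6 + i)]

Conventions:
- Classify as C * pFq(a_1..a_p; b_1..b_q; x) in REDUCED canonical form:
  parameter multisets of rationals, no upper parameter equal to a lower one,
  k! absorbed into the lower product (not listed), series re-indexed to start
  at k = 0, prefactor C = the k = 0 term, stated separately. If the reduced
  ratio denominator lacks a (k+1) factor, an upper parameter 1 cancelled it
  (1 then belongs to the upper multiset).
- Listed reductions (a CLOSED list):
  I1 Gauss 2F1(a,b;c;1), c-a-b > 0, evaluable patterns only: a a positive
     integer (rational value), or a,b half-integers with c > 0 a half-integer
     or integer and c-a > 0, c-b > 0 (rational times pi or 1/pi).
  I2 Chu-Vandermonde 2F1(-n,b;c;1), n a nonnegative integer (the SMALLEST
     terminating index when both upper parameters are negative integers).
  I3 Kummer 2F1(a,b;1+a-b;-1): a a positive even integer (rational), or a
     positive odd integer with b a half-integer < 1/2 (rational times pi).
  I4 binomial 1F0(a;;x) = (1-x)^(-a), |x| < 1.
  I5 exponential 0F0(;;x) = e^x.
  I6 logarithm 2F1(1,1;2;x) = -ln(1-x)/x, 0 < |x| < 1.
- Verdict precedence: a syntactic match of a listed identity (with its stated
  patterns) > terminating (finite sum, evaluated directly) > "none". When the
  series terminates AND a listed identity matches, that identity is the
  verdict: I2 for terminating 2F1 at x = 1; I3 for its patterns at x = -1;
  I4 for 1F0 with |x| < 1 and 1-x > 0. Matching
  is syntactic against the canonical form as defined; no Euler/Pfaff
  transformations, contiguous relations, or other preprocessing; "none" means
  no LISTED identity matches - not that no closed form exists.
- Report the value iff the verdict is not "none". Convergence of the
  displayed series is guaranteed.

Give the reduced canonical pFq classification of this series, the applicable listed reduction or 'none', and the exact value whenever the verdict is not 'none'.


x = -1 here; the reduced form reads 2F1, upper {-2, 4}, lower {7}, C = 2/3. Verdict (x = -1): Kummer's theorem (I3) applies (x = -1; c = 7 equals 1+a-b for upper {-2, 4}: listed pattern). Value: 5/3.

First insight: t_0 = 2/3 here, and the factor k + 3/2 cancels (top and bottom), leaving C = 2/3.
Consecutive-term ratio: r(k) = (-1) * (k-2) (k+4) / [(k+7) (k+1)] - rational in k. x = (-1); t_0 = 2/3; negate the roots.


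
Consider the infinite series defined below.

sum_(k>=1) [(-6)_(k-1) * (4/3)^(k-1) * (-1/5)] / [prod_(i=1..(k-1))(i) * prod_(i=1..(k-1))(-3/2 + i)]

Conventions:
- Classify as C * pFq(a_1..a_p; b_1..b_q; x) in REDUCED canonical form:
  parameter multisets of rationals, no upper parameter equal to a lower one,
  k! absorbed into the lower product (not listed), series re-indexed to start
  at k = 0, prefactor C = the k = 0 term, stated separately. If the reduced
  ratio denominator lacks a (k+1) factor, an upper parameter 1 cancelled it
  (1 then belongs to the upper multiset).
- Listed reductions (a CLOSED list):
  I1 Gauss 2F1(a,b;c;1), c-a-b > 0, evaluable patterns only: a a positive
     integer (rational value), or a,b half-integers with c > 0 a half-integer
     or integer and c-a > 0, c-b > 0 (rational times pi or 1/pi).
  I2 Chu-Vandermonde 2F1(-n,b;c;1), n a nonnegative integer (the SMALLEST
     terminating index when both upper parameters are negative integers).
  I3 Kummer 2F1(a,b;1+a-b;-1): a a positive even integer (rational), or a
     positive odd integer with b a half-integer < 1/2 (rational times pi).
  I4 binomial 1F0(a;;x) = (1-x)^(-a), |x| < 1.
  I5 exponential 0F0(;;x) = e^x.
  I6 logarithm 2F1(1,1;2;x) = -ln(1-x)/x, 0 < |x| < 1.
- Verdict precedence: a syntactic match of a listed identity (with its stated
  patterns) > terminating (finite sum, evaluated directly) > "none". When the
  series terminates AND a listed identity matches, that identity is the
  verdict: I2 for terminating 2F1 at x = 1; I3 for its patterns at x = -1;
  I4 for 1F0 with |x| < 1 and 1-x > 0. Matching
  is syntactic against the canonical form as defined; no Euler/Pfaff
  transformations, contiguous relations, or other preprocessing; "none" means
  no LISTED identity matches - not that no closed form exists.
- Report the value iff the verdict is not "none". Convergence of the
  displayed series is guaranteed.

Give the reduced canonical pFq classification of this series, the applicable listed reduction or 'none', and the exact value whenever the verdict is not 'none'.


The series (x = 4/3) is 1F1: upper {-6}, lower {-1/2}, prefactor -1/5. Verdict: terminating (-6 upstairs). 7 nonzero terms in all; added directly. Sum: 638689/492075.

First insight: x = (4/3) and the lower running product (prefactor -1/5) is a rising factorial.
Ratio: r(k) = (4/3) * (k-6) / [(k-1/2) (k+1)] - rational in k, leading ratio (4/3); with t_0 = -1/5, classification follows.


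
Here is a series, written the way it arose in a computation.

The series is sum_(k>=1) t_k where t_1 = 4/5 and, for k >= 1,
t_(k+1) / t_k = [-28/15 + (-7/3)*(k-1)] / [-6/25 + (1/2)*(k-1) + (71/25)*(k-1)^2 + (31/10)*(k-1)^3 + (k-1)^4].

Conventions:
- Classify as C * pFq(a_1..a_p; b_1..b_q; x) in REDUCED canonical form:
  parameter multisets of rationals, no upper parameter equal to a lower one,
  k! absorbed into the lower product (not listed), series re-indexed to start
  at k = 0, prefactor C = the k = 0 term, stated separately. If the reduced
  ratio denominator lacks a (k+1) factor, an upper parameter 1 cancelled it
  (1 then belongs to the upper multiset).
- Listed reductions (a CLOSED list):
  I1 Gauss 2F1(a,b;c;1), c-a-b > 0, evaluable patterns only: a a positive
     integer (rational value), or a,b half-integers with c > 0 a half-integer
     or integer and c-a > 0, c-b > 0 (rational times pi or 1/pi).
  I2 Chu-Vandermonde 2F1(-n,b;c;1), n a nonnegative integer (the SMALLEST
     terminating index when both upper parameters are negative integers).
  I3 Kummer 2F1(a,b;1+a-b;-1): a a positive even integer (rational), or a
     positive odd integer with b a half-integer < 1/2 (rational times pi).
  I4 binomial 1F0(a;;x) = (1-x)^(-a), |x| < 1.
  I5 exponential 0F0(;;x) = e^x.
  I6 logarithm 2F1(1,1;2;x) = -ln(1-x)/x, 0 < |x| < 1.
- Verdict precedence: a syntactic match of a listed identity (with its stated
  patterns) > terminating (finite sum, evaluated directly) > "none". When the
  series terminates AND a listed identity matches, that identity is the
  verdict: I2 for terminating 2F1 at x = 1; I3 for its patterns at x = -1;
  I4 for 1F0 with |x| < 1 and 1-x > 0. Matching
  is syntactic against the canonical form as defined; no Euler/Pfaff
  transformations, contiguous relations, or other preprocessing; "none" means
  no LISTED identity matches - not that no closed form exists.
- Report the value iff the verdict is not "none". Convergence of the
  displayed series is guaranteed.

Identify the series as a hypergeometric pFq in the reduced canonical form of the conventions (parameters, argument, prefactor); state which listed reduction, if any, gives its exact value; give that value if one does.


Classification (C = 4/5): 0F2 with upper {-}, lower {-1/5, 3/2}, argument x = -7/3. Verdict: no listed reduction: x = -7/3 and upper {-} fail every I1-I6 pattern.

Structural cue: from the first term 4/5: the parameter 4/5 appears in both the upper and lower lists and cancels.
Ratio: r(k) = (-7/3) * 1 / [(k-1/5) (k+3/2) (k+1)] - rational in k, leading ratio (-7/3); with t_0 = 4/5, classification follows.


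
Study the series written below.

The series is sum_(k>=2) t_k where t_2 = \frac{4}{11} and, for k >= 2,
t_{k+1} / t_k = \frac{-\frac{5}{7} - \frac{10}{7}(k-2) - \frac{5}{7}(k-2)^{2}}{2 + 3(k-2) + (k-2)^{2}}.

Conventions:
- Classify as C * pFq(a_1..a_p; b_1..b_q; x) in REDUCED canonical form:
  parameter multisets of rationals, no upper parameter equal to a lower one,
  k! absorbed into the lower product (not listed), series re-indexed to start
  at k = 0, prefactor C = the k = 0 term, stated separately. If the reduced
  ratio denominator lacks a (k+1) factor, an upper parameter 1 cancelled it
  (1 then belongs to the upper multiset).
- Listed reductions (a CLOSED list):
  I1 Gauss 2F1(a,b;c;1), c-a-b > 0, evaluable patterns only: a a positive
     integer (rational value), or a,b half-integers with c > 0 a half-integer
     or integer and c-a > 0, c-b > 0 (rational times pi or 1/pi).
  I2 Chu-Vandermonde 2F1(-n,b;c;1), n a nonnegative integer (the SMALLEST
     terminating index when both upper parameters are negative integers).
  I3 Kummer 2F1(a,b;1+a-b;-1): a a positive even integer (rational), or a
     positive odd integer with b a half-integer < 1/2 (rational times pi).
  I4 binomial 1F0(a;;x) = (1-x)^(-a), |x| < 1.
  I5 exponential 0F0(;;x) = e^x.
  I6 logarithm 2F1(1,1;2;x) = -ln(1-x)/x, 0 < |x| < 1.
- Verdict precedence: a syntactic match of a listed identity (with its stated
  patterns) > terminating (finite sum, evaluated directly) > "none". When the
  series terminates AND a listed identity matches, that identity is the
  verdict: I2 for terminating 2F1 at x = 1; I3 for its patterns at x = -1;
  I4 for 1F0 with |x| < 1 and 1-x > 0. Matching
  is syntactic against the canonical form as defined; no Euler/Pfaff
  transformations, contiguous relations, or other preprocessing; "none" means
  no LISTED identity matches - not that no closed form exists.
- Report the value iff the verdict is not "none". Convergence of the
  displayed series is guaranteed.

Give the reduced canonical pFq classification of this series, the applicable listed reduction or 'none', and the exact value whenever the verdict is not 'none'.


With C = \frac{4}{11}: the canonical form is 2F1(1, 1; 2; -\frac{5}{7}). Verdict (x = -\frac{5}{7}): the I6 logarithm reduction applies (the logarithm: parameters (1,1;2), x = -\frac{5}{7}). Sum: \frac{28}{55} \cdot \ln\left(\frac{12}{7}\right).

Structural cue: t_0 being \frac{4}{11}, roots of the ratio polynomials (prefactor 4/11) are the negated parameters.
Adjacent-term ratio: r(k) = -\frac{5}{7} * (k+1) (k+1) / [(k+2) (k+1)] - rational; roots negated = parameters, x = -\frac{5}{7}, C = \frac{4}{11}.


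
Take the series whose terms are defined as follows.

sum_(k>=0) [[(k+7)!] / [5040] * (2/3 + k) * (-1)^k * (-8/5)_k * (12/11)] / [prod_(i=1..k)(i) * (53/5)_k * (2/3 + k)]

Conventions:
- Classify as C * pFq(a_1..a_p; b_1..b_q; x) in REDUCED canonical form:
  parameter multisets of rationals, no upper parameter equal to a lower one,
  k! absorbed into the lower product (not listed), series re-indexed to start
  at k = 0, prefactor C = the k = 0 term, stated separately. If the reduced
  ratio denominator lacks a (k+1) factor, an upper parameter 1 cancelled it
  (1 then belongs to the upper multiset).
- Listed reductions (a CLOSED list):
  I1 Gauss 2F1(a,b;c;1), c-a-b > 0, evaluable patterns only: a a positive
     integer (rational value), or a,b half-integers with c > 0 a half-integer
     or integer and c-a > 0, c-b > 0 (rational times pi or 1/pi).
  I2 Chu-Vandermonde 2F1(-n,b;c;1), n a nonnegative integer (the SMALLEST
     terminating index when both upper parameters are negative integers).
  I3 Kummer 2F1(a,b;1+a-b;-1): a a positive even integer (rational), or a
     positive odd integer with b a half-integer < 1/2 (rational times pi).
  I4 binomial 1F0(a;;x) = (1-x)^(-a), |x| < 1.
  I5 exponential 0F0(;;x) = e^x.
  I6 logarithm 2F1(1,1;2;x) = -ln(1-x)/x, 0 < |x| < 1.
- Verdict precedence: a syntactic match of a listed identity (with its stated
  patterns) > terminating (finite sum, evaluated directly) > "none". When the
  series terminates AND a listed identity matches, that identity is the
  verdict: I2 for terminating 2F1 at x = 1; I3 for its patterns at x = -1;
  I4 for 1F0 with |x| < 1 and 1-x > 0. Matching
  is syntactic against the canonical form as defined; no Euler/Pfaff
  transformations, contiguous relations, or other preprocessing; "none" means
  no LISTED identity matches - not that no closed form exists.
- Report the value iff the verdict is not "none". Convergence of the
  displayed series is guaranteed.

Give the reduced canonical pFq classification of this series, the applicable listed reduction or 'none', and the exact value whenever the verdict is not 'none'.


Key step: t_0 being 12/11, the product of the first k integers (C = 12/11, x = -1) is k!.
Term ratio: r(k) = (-1) * (k-8/5) (k+8) / [(k+53/5) (k+1)] - poly over poly, x = (-1) from leading terms; C = 12/11 at k = 0.

The series (x = -1) is 2F1: upper {-8/5, 8}, lower {53/5}, prefactor 12/11. Verdict at x = -1: the Kummer evaluation I3 matches (x = -1; c = 53/5 equals 1+a-b for upper {-8/5, 8}: listed pattern). Sum: 58824/21875.


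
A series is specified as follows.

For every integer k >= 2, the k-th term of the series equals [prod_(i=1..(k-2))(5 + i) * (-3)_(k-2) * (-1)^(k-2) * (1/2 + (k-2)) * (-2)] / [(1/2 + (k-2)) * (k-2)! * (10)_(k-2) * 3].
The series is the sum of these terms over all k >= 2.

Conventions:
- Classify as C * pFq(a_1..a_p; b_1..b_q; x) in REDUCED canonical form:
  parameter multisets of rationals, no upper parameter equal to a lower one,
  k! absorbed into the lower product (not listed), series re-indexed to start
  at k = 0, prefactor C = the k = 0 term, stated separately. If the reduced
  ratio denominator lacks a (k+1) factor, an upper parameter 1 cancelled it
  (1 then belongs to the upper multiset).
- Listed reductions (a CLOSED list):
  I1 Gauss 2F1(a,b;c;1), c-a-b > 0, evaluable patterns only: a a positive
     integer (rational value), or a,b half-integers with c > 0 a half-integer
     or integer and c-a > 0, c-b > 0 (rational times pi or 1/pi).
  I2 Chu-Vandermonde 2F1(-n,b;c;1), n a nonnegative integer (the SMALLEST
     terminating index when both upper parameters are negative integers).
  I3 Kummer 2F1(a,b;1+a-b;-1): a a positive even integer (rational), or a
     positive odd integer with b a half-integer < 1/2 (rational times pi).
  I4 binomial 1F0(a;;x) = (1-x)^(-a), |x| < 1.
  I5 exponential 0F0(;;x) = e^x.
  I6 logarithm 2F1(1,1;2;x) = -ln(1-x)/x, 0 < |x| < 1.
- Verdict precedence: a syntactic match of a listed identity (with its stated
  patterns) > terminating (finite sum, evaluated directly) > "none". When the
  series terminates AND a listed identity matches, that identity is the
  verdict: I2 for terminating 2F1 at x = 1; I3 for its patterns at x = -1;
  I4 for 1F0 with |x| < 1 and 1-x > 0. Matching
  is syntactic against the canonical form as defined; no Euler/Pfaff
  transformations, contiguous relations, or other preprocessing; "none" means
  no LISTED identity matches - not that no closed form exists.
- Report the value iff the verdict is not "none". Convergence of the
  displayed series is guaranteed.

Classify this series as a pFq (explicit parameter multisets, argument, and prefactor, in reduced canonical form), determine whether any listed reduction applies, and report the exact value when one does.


This is -2/3 * 2F1(-3, 6; 10; -1) in reduced canonical form. Verdict (x = -1): Kummer (I3) applies (x = -1; c = 10 equals 1+a-b for upper {-3, 6}: listed pattern). Exact value: -14/5.

Key observation: t_0 being -2/3, the constant factors (C = -2/3) combine into one prefactor.
Step ratio: r(k) = (-1) * (k-3) (k+6) / [(k+10) (k+1)] - rational in k, leading ratio (-1); with t_0 = -2/3, classification follows.


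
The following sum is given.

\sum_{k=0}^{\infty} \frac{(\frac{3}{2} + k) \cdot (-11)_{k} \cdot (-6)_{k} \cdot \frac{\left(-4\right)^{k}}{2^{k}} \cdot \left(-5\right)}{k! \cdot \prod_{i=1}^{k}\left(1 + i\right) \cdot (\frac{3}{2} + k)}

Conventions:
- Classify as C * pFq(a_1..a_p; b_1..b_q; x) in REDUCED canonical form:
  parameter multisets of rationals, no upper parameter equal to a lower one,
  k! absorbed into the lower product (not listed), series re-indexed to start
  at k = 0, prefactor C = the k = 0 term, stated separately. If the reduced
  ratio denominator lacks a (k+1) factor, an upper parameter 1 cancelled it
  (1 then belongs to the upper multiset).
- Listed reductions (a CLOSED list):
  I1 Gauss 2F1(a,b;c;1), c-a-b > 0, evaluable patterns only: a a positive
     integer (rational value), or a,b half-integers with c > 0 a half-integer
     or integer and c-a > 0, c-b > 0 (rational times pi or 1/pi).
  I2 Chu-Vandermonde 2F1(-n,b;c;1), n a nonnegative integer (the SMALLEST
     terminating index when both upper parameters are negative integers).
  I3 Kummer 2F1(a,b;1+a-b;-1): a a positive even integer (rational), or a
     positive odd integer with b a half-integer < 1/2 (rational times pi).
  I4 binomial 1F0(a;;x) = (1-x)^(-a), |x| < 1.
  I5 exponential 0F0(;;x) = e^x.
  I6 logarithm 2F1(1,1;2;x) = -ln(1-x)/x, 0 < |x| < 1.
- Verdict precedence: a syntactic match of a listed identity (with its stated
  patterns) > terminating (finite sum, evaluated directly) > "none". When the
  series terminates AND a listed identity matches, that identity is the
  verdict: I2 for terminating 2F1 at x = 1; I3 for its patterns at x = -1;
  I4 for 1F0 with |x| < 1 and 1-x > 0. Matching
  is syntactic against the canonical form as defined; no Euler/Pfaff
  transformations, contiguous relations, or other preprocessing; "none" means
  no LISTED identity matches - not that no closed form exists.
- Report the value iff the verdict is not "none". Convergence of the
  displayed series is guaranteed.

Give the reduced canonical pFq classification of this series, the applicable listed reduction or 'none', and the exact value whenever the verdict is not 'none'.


The series (x = -2) is 2F1: upper {-11, -6}, lower {2}, prefactor -5. Verdict: terminating at k = 6: the factor (-6)_k kills every later term; summing the 7 survivors is exact. Value: 1425.

Key observation: x = -2 and the two k-th powers (prefactor -5) combine into one argument.
Adjacent-term ratio: r(k) = -2 * (k-11) (k-6) / [(k+2) (k+1)] ; factor over Q: parameters, x = -2, and C = -5.


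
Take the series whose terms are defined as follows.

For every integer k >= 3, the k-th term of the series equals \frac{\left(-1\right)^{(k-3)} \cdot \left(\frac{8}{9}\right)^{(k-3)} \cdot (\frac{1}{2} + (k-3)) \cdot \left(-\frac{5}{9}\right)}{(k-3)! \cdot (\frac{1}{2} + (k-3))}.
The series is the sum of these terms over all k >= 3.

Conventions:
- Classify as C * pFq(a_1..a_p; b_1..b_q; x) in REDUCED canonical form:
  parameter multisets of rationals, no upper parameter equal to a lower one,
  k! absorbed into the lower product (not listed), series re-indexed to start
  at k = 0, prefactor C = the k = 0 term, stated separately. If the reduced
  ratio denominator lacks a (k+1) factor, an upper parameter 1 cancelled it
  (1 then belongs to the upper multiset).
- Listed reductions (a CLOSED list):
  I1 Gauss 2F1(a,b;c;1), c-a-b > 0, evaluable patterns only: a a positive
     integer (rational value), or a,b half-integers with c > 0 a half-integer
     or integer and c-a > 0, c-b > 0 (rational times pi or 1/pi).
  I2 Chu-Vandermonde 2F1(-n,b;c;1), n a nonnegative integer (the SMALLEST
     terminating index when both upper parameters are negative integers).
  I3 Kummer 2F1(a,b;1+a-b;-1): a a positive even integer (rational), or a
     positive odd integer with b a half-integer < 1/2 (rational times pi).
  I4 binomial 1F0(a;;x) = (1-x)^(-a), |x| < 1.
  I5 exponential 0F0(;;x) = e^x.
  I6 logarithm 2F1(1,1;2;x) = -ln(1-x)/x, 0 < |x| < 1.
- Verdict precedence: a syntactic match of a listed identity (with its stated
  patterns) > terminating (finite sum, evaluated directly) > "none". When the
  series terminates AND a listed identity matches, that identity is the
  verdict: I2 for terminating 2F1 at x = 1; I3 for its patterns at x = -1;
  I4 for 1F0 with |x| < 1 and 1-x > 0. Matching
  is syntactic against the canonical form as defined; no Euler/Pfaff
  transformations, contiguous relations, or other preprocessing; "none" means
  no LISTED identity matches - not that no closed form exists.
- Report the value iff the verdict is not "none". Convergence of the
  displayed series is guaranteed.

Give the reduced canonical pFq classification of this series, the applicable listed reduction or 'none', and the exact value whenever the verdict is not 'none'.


Key step: t_0 = -\frac{5}{9} here, and striking the common factor k + 1/2 reduces the term (C = -5/9, x = -8/9).
Step ratio: r(k) = -\frac{8}{9} * 1 / [(k+1)] ; factor over Q: parameters, x = -\frac{8}{9}, and C = -\frac{5}{9}.

Reduced: x = -\frac{8}{9}, 0F0, upper = {-}, lower = {-}, C = -\frac{5}{9}. Verdict (x = -\frac{8}{9}): exponential (I5) applies (the 0F0 exponential series at x = -\frac{8}{9}). Its exact value is \left(-\frac{5}{9}\right) \cdot e^{-\frac{8}{9}}.


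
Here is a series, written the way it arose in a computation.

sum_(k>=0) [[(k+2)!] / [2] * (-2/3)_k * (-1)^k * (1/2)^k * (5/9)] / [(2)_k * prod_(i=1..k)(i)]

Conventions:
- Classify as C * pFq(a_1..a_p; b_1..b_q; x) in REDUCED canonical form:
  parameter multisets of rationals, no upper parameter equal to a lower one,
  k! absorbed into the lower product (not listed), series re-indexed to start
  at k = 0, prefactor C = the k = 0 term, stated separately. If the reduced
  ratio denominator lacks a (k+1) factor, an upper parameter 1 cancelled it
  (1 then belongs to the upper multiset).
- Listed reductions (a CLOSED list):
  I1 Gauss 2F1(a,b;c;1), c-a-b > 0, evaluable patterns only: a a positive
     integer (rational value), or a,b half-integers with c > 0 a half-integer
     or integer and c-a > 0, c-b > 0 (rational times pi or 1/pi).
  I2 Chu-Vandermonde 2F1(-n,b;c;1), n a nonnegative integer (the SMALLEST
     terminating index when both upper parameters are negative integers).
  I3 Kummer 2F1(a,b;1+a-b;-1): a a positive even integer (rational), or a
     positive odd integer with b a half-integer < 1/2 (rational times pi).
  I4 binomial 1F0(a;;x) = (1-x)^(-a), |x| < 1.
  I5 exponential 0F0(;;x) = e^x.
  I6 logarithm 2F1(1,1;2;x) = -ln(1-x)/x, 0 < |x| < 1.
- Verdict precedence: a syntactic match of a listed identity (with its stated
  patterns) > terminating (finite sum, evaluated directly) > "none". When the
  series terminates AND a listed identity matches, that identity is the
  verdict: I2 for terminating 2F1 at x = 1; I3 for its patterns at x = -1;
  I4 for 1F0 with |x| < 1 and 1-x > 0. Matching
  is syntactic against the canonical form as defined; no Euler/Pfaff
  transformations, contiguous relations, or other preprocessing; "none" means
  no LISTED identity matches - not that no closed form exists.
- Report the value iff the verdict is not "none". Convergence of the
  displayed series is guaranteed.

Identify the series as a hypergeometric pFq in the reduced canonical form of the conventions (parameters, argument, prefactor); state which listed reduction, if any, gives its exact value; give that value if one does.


At argument -1/2: a 2F1 with upper {-2/3, 3}, lower {2}, scaled by C = 5/9. Verdict: none. A 2F1 with upper {-2/3, 3} fits none of I1-I6 at x = -1/2; the sum runs forever.

Key step: from the first term 5/9: the product of the first k integers (prefactor 5/9) is k!.
Step ratio: r(k) = (-1/2) * (k-2/3) (k+3) / [(k+2) (k+1)] ; factor over Q: parameters, x = (-1/2), and C = 5/9.


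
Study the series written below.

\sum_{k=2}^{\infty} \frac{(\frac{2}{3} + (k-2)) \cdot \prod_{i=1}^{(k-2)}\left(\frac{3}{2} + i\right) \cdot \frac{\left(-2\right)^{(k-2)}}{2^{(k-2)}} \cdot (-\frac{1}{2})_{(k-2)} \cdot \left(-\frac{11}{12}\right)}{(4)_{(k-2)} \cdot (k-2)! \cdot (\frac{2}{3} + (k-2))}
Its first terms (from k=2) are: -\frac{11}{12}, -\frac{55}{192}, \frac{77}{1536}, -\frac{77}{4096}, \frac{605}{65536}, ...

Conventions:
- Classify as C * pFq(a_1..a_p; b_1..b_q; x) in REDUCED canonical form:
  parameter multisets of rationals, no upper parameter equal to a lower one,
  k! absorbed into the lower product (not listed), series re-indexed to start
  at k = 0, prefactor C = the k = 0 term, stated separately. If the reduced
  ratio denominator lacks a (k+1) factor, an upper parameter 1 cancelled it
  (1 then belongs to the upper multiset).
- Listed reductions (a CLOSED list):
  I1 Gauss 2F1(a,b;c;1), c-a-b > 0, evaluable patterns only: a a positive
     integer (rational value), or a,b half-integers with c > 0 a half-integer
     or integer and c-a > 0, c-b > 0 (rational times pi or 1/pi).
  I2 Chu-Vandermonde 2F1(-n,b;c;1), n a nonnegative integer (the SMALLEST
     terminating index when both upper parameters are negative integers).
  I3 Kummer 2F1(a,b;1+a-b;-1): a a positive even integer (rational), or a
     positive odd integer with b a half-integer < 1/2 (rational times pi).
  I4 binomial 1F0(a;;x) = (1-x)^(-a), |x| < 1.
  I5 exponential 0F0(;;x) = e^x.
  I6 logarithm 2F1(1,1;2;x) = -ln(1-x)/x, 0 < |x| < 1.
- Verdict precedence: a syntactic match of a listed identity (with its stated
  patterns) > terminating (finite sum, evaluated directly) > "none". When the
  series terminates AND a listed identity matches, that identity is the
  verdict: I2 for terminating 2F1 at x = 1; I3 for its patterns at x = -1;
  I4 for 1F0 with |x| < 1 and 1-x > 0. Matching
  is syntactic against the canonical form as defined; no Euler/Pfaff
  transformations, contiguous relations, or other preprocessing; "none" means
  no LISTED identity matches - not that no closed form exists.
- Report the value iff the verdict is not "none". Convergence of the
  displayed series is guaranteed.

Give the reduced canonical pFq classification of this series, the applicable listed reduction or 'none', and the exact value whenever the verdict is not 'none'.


x = -1 here; the reduced form reads 2F1, upper {-\frac{1}{2}, \frac{5}{2}}, lower {4}, C = -\frac{11}{12}. Verdict: no listed reduction: x = -1 and upper {-\frac{1}{2}, \frac{5}{2}} fail every I1-I6 pattern.

Structural cue: t_0 being -\frac{11}{12}, the running product (prefactor -11/12) telescopes to a rising factorial.
Term ratio: r(k) = -1 * (k-\frac{1}{2}) (k+\frac{5}{2}) / [(k+4) (k+1)] ; factor over Q: parameters, x = -1, and C = -\frac{11}{12}.


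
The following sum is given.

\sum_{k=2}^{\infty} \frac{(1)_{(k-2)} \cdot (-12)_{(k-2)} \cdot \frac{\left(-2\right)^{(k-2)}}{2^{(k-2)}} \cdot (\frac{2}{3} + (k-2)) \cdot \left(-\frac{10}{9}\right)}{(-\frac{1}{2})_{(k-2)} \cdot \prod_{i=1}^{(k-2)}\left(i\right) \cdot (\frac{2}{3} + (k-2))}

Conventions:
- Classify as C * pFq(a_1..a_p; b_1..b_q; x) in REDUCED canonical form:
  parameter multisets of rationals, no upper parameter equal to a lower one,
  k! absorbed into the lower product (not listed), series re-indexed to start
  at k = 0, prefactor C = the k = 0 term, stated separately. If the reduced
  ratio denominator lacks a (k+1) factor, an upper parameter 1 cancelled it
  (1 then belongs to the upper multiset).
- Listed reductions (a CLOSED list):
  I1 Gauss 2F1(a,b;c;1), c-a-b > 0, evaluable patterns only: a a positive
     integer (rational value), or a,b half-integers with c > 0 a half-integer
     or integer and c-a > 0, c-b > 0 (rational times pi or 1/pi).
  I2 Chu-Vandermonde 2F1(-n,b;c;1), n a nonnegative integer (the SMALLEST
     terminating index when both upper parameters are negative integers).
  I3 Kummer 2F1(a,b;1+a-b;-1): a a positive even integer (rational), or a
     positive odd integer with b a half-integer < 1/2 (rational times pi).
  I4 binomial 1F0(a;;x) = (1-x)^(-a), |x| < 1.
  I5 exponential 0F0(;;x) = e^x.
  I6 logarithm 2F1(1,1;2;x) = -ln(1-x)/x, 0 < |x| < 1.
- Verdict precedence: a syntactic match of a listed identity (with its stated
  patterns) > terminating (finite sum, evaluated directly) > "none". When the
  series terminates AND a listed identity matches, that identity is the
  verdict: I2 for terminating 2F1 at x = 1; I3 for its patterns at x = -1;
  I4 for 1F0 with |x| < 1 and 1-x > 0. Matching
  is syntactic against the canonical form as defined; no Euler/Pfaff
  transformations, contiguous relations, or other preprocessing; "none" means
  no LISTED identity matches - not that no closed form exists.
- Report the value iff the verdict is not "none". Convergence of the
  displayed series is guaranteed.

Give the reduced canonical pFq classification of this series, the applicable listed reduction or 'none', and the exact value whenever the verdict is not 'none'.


The series (x = -1) is 2F1: upper {-12, 1}, lower {-\frac{1}{2}}, prefactor -\frac{10}{9}. Verdict: terminating. (-12)_k vanishes past k = 12, leaving a 13-term sum, computed directly. Exact value: \frac{60739981030}{264537}.

Key observation: x = -1 and the product of the first k integers (prefactor -10/9) is k!.
Ratio: r(k) = -1 * (k-12) (k+1) / [(k-\frac{1}{2}) (k+1)] - rational; roots negated = parameters, x = -1, C = -\frac{10}{9}.


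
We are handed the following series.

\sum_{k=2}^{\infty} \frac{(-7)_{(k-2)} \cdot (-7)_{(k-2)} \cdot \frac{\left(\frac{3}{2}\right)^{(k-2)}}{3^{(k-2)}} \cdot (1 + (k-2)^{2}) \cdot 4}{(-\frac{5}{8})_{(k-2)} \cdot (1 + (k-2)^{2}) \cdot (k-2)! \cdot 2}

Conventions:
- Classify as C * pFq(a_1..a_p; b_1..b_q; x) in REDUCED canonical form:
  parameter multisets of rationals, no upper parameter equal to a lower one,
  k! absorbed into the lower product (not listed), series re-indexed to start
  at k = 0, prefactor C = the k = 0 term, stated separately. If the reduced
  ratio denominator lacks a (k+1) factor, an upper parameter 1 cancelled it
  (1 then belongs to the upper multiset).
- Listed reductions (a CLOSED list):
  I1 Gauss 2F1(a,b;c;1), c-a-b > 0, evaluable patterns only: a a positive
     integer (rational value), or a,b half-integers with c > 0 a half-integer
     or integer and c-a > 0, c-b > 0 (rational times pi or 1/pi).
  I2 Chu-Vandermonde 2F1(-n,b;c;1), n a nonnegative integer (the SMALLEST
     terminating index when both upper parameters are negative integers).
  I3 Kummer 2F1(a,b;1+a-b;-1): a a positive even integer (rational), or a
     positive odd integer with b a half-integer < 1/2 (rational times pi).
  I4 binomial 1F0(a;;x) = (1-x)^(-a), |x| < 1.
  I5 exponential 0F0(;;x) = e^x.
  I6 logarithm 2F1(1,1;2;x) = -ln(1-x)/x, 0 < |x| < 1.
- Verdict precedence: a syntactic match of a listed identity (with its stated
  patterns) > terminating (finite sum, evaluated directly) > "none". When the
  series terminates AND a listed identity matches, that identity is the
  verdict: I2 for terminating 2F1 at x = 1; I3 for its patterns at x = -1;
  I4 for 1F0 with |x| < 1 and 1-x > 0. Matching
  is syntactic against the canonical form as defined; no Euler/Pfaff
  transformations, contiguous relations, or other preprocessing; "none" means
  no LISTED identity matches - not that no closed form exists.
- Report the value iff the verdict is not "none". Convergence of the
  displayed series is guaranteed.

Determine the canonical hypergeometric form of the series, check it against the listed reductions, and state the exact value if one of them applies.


Key step: t_0 being 2, k^2 + 1 divides numerator and denominator alike; C = 2, x = 1/2 after cancelling.
Ratio: r(k) = \frac{1}{2} * (k-7) (k-7) / [(k-\frac{5}{8}) (k+1)] - rational in k, leading ratio \frac{1}{2}; with t_0 = 2, classification follows.

Prefactor 2, argument \frac{1}{2}: 2F1 with upper {-7, -7} over lower {-\frac{5}{8}}. Verdict: terminating - upper parameter -7 makes this a finite sum (last index 7), evaluated exactly. Exact value: -\frac{1119469970}{80883}.
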